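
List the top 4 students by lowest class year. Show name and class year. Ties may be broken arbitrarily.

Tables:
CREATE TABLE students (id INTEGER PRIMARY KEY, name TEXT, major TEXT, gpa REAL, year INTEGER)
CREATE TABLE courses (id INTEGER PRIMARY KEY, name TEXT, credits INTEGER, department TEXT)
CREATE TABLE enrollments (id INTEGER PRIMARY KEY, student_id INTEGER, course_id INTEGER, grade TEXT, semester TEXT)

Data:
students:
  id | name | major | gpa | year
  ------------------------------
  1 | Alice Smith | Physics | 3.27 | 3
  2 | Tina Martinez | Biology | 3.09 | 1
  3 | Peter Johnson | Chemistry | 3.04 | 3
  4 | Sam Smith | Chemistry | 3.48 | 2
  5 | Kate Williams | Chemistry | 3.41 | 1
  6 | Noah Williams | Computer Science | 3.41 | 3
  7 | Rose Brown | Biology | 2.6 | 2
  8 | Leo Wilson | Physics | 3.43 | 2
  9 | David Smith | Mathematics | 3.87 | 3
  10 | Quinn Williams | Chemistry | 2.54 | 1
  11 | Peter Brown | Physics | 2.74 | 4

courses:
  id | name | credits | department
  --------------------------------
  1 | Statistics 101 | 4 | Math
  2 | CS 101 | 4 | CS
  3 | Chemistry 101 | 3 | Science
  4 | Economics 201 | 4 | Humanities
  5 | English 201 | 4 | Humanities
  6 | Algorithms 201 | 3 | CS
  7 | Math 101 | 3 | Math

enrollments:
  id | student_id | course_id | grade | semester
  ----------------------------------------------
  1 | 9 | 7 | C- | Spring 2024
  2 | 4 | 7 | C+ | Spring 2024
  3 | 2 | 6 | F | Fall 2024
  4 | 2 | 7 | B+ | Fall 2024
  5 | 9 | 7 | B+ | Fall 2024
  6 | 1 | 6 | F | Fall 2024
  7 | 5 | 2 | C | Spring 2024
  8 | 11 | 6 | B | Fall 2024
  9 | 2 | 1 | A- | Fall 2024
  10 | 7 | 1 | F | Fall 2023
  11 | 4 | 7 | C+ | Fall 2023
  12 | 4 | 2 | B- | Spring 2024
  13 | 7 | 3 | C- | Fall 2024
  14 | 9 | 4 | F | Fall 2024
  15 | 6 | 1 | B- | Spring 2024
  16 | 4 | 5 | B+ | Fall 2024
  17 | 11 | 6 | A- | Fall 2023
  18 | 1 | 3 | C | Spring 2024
SELECT name, year FROM students ORDER BY year ASC LIMIT 4

Execution result:
name | year
Tina Martinez | 1
Kate Williams | 1
Quinn Williams | 1
Sam Smith | 2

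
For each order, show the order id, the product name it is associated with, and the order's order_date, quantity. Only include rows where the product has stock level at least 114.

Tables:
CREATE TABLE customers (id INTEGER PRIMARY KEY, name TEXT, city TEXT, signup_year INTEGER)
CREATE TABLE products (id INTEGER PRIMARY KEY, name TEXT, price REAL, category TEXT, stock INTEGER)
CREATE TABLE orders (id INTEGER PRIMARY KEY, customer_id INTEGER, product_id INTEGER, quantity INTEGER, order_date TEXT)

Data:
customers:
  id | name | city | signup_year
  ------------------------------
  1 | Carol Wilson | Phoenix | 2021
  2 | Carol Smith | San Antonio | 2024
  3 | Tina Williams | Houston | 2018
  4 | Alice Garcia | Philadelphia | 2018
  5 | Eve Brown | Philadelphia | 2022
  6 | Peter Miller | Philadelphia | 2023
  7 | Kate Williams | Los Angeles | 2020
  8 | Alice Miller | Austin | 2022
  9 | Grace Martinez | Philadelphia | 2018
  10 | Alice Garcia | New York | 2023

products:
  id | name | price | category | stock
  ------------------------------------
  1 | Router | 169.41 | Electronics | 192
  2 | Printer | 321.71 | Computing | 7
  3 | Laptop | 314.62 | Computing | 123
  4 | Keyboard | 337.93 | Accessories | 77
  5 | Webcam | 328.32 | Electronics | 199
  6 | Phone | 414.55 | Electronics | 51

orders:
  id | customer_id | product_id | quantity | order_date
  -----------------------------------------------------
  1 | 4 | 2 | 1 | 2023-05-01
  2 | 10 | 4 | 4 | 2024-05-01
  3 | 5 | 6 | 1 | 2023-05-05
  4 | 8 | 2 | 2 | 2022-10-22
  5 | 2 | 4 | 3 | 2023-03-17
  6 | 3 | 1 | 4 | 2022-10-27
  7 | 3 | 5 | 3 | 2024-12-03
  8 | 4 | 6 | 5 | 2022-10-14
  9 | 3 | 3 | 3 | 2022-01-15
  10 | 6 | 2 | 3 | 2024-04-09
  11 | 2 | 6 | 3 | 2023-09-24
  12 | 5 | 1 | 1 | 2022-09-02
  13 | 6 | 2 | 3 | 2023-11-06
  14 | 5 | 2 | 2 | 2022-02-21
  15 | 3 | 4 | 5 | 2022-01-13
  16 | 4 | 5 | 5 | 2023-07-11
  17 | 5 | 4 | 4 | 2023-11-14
SELECT c.id, p.name AS product, c.order_date, c.quantity FROM orders c JOIN products p ON c.product_id = p.id WHERE p.stock >= 114

Execution result:
id | product | order_date | quantity
6 | Router | 2022-10-27 | 4
7 | Webcam | 2024-12-03 | 3
9 | Laptop | 2022-01-15 | 3
12 | Router | 2022-09-02 | 1
16 | Webcam | 2023-07-11 | 5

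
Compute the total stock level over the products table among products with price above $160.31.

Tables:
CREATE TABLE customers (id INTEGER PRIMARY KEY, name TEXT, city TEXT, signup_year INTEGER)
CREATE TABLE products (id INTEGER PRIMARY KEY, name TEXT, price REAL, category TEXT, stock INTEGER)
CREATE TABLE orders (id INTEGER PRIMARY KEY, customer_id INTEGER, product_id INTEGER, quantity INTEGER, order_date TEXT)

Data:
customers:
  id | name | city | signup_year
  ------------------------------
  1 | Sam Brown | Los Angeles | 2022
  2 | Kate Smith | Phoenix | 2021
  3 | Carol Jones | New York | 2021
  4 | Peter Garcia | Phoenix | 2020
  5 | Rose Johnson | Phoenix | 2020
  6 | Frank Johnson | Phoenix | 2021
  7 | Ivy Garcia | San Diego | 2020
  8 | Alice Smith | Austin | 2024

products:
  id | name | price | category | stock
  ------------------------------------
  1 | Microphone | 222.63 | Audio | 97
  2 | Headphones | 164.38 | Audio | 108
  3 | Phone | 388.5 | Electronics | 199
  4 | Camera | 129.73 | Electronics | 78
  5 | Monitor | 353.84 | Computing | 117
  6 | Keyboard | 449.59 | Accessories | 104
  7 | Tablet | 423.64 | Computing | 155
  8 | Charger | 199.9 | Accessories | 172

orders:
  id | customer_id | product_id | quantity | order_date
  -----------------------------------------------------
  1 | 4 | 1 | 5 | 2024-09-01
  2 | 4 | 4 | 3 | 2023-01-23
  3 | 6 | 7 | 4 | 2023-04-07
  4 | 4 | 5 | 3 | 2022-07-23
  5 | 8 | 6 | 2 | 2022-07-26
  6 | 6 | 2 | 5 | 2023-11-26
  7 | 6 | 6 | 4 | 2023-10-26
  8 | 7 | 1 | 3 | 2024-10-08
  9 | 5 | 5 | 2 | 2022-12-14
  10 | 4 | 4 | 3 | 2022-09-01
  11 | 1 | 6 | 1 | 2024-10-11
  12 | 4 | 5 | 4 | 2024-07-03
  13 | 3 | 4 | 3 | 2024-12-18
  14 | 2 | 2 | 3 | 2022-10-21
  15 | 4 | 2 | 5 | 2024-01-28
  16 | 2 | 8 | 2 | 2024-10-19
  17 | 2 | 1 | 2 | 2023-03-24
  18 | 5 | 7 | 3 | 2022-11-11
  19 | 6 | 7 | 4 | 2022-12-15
SELECT SUM(stock) FROM products WHERE price > 160.31

Execution result:
952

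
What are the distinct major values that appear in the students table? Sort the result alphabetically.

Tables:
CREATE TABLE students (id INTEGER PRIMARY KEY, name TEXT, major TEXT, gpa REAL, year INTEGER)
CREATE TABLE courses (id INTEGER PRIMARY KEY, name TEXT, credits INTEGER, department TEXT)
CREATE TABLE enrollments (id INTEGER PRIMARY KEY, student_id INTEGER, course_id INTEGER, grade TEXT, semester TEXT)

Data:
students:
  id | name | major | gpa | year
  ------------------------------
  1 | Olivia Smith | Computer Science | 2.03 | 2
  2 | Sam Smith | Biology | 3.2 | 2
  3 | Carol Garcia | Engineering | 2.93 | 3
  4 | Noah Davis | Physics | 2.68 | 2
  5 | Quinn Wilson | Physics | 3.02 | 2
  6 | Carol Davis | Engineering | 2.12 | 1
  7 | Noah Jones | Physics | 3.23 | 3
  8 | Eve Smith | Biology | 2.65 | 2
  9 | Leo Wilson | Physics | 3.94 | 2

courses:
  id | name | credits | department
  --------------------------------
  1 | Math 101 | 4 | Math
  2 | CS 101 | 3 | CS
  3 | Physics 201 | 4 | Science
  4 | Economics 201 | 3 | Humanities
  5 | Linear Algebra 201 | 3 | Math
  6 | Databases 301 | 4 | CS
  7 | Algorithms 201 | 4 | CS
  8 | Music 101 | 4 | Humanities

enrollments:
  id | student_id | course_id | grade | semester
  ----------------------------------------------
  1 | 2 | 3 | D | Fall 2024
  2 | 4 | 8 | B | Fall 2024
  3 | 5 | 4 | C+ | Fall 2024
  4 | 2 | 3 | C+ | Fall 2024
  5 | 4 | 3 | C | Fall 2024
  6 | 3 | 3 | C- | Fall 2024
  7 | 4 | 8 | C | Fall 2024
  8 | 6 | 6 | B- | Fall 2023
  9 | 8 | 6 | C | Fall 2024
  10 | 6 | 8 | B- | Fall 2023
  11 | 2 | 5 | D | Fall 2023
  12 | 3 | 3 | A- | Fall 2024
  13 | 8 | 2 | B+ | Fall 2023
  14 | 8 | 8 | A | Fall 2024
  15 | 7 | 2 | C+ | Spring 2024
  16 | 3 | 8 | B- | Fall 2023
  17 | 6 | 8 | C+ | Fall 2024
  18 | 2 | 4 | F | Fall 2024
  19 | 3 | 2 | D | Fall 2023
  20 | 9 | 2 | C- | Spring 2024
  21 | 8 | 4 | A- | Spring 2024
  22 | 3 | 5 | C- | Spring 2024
SELECT DISTINCT major FROM students ORDER BY major

Execution result:
major
Biology
Computer Science
Engineering
Physics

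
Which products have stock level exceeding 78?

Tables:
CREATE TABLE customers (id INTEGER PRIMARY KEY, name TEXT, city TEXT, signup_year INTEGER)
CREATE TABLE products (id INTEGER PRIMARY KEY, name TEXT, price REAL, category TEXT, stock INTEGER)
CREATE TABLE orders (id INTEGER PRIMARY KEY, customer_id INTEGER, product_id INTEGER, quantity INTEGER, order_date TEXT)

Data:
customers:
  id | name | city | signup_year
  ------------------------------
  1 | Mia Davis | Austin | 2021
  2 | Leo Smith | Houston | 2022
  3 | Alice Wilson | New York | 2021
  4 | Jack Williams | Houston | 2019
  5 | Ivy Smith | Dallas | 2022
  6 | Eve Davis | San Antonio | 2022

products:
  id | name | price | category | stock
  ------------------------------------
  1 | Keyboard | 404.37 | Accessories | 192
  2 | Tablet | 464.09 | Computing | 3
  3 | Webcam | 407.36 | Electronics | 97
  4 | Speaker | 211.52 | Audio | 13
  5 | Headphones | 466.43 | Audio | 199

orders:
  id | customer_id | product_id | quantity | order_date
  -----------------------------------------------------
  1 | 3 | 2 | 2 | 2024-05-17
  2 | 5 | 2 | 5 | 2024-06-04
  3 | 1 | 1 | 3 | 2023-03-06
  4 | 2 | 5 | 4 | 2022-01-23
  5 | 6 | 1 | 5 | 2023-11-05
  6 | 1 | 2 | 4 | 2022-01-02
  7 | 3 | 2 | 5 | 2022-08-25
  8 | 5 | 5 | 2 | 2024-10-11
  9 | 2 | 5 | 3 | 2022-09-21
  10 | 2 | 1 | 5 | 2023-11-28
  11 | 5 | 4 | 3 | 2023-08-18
SELECT name, stock FROM products WHERE stock > 78

Execution result:
name | stock
Keyboard | 192
Webcam | 97
Headphones | 199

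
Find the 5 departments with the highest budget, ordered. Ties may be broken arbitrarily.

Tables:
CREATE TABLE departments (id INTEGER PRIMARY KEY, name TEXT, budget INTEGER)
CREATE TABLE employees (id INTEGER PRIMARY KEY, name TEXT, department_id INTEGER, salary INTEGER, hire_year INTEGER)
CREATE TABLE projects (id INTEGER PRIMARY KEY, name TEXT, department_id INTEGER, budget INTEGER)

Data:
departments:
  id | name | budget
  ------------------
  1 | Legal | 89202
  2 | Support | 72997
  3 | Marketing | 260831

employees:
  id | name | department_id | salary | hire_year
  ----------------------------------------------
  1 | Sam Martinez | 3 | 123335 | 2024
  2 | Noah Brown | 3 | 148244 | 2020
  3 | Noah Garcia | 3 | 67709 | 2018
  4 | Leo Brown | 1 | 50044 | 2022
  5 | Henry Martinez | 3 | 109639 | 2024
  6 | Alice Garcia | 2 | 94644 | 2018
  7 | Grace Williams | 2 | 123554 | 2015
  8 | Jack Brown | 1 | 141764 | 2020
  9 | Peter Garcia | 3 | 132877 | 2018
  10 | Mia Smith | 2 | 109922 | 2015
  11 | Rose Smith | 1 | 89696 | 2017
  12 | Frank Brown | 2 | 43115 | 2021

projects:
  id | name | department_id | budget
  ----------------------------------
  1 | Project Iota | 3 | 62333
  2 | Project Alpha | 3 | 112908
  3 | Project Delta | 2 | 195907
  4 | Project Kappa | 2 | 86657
SELECT name, budget FROM departments ORDER BY budget DESC LIMIT 5

Execution result:
name | budget
Marketing | 260831
Legal | 89202
Support | 72997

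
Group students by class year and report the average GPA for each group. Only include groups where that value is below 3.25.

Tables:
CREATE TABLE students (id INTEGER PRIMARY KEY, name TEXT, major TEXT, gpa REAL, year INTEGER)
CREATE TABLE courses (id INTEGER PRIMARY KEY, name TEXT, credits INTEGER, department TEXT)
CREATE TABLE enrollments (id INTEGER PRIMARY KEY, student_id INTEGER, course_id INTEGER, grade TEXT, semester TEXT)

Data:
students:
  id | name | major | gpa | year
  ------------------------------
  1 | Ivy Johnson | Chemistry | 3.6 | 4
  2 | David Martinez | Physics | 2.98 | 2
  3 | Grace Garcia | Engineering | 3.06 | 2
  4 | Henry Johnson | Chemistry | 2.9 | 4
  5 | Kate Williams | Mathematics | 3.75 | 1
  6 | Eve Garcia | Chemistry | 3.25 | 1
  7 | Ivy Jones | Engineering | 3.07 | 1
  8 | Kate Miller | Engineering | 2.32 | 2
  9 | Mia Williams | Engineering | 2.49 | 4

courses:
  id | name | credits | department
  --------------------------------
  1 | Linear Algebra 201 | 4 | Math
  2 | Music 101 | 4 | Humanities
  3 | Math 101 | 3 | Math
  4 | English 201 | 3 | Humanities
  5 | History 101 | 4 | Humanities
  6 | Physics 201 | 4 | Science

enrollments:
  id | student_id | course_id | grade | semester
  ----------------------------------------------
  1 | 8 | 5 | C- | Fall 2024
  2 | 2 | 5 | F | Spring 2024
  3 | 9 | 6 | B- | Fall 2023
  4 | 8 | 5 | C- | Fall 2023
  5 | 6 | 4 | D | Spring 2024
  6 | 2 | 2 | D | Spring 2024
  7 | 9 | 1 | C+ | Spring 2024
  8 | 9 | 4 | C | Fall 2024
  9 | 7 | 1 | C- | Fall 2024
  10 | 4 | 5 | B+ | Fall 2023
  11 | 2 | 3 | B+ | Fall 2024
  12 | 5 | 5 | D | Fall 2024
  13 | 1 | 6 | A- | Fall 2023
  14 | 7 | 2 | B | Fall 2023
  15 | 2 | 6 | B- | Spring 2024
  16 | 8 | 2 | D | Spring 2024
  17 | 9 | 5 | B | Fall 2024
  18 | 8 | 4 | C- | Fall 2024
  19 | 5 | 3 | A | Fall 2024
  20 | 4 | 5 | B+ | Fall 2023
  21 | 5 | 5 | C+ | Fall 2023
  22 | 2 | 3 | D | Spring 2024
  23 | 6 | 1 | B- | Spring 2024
SELECT year, AVG(gpa) AS avg_gpa FROM students GROUP BY year HAVING AVG(gpa) < 3.25

Execution result:
year | avg_gpa
2 | 2.79
4 | 3.00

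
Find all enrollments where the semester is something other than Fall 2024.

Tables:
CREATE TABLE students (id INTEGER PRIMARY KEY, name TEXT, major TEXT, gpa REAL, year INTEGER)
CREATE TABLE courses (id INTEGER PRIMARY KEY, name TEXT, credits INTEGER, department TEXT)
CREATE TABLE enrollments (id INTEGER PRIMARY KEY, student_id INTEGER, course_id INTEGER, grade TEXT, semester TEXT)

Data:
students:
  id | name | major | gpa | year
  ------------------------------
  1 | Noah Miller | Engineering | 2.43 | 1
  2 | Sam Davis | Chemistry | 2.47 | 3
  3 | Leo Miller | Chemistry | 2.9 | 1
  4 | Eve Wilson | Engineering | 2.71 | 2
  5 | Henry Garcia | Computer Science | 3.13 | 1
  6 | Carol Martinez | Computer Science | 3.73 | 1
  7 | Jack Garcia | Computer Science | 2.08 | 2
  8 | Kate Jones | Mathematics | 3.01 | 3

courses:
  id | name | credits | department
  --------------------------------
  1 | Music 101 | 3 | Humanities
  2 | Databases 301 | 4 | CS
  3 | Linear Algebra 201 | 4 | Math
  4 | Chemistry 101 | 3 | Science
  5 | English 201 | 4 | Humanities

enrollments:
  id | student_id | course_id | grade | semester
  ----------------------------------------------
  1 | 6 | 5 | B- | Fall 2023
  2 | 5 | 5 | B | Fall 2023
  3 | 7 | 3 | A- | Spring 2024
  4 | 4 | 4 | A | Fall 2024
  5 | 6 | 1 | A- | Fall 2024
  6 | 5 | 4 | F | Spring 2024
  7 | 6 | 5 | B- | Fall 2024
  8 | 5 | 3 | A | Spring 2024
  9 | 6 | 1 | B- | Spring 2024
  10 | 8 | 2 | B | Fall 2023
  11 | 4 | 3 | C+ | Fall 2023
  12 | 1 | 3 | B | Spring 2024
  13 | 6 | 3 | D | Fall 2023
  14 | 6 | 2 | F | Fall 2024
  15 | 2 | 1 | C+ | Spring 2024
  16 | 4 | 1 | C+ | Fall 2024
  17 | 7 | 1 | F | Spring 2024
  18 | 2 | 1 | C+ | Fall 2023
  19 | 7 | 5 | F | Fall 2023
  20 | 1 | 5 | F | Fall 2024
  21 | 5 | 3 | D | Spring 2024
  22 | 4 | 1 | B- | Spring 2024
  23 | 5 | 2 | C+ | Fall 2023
SELECT id, semester FROM enrollments WHERE semester <> 'Fall 2024'

Execution result:
id | semester
1 | Fall 2023
2 | Fall 2023
3 | Spring 2024
6 | Spring 2024
8 | Spring 2024
9 | Spring 2024
10 | Fall 2023
11 | Fall 2023
12 | Spring 2024
13 | Fall 2023
15 | Spring 2024
17 | Spring 2024
18 | Fall 2023
19 | Fall 2023
21 | Spring 2024
22 | Spring 2024
23 | Fall 2023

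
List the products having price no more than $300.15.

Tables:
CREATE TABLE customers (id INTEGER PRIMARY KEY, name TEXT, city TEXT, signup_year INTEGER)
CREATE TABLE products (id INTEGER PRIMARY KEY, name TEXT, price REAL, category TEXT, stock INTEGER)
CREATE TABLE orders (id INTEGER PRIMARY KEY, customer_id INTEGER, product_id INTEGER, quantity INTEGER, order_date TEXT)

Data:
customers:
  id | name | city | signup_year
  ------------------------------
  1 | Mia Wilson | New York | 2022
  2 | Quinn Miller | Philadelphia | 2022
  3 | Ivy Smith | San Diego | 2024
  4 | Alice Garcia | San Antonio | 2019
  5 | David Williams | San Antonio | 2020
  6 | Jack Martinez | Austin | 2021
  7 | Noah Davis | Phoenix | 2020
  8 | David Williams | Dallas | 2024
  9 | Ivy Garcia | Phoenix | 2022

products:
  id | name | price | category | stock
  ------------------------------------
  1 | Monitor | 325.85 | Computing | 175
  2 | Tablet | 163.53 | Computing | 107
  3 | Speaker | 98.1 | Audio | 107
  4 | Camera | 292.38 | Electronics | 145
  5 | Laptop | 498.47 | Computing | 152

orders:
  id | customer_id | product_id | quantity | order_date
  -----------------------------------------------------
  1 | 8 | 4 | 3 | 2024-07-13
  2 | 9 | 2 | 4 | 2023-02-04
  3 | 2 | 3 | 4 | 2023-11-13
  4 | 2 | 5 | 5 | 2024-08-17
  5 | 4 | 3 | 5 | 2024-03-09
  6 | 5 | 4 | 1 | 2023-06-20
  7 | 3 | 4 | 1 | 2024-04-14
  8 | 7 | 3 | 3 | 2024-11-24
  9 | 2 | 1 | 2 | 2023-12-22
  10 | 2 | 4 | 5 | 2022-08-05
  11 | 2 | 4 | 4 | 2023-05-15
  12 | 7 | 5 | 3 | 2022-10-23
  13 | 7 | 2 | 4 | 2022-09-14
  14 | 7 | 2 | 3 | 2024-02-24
SELECT name, price FROM products WHERE price <= 300.15

Execution result:
name | price
Tablet | 163.53
Speaker | 98.10
Camera | 292.38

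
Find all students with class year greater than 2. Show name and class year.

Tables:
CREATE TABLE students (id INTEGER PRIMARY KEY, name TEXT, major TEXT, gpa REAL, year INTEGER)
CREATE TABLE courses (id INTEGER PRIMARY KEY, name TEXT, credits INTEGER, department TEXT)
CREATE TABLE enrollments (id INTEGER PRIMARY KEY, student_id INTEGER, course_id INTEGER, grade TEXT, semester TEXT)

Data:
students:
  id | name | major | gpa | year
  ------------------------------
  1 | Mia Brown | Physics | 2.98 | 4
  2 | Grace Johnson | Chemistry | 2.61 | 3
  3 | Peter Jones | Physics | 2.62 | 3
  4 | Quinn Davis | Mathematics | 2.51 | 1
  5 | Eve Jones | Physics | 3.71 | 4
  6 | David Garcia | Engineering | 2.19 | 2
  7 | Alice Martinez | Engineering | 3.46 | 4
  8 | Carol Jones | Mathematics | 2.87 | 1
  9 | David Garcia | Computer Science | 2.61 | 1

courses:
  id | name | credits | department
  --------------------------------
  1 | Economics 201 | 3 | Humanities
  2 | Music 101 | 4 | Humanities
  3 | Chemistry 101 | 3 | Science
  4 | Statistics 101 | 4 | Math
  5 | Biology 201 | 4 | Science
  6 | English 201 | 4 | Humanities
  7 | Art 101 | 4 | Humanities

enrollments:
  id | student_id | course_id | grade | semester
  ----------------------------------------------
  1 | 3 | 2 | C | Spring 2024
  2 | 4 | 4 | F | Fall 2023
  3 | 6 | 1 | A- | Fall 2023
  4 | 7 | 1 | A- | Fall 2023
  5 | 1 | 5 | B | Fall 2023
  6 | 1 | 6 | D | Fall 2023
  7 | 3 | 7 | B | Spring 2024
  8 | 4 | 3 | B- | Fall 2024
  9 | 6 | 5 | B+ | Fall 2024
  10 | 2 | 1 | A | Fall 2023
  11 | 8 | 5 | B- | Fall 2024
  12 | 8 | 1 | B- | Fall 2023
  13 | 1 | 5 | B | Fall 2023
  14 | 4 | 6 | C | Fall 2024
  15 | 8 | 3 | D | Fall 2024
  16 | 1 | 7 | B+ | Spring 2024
SELECT name, year FROM students WHERE year > 2

Execution result:
name | year
Mia Brown | 4
Grace Johnson | 3
Peter Jones | 3
Eve Jones | 4
Alice Martinez | 4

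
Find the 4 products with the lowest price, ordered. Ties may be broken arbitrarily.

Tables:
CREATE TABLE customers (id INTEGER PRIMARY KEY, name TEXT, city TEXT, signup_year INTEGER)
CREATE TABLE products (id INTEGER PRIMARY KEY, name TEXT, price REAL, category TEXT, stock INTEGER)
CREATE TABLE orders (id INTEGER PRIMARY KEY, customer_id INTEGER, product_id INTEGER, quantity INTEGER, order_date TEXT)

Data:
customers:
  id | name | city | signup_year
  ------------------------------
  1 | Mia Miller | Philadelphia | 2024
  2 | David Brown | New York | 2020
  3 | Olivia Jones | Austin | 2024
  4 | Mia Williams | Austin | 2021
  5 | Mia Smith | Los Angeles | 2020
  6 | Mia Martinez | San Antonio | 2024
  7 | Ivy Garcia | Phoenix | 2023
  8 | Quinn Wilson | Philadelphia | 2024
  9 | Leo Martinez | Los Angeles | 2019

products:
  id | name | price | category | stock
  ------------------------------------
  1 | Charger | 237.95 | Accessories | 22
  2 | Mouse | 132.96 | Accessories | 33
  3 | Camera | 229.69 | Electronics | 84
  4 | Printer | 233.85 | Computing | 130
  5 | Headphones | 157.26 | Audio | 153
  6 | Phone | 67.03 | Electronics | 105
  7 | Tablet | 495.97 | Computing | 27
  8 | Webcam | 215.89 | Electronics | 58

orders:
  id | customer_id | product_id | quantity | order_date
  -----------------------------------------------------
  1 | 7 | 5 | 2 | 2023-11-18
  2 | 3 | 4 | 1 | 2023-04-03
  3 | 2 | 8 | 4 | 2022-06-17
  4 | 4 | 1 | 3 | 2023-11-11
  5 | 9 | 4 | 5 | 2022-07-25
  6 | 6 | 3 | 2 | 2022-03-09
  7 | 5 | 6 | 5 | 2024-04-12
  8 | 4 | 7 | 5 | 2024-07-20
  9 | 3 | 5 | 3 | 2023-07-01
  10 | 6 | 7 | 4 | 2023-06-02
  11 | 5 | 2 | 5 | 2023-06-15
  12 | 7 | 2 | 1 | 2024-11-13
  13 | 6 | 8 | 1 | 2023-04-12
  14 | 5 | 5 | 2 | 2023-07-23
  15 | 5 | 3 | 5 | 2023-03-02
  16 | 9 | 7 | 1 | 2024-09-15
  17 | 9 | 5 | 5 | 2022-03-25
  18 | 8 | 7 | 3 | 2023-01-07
SELECT name, price FROM products ORDER BY price ASC LIMIT 4

Execution result:
name | price
Phone | 67.03
Mouse | 132.96
Headphones | 157.26
Webcam | 215.89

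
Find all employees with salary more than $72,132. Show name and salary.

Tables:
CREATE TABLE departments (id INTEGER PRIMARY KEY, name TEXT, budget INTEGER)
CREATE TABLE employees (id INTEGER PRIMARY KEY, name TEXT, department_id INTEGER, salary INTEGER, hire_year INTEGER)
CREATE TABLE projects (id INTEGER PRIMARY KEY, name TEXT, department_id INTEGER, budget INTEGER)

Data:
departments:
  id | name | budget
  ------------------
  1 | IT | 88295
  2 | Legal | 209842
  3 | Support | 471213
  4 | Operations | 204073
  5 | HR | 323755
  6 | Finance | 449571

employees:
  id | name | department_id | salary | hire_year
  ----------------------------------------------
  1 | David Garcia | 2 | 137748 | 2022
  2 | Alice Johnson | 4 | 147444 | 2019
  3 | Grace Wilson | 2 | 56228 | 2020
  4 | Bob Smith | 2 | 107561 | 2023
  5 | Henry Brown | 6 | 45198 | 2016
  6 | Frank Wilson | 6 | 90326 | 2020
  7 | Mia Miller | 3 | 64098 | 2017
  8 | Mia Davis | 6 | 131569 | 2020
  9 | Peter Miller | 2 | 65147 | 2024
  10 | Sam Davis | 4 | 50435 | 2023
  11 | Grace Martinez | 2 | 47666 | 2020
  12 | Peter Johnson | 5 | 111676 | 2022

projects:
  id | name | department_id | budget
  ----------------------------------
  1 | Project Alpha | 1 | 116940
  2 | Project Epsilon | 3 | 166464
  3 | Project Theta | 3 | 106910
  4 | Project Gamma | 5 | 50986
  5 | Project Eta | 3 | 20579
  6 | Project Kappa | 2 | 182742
SELECT name, salary FROM employees WHERE salary > 72132

Execution result:
name | salary
David Garcia | 137748
Alice Johnson | 147444
Bob Smith | 107561
Frank Wilson | 90326
Mia Davis | 131569
Peter Johnson | 111676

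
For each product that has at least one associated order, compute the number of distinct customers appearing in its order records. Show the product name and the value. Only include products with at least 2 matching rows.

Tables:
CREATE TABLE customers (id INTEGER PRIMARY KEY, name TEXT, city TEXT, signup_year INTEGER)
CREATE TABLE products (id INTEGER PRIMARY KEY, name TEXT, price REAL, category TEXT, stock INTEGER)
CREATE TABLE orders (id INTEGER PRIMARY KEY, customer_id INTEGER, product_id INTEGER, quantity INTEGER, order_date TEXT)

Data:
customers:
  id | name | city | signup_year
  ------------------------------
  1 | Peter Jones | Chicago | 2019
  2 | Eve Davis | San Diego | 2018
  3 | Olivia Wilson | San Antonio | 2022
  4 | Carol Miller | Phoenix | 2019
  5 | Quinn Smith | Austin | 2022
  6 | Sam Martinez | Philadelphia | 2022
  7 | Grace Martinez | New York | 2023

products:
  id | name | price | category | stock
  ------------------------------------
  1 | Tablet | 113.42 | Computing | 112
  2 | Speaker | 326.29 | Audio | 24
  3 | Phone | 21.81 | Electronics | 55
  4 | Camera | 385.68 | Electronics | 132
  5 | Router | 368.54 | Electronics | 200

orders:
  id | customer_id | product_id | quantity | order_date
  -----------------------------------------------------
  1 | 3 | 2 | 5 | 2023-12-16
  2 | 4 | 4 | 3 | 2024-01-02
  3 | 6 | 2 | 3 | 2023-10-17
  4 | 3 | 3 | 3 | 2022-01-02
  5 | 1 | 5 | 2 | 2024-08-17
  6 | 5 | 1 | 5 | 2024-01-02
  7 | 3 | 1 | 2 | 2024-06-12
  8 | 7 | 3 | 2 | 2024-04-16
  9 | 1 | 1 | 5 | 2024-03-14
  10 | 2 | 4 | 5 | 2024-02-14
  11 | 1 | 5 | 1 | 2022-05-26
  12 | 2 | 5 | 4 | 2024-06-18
SELECT p.name, COUNT(DISTINCT c.customer_id) AS distinct_customer_count FROM orders c JOIN products p ON c.product_id = p.id GROUP BY p.id, p.name HAVING COUNT(*) >= 2

Execution result:
name | distinct_customer_count
Tablet | 3
Speaker | 2
Phone | 2
Camera | 2
Router | 2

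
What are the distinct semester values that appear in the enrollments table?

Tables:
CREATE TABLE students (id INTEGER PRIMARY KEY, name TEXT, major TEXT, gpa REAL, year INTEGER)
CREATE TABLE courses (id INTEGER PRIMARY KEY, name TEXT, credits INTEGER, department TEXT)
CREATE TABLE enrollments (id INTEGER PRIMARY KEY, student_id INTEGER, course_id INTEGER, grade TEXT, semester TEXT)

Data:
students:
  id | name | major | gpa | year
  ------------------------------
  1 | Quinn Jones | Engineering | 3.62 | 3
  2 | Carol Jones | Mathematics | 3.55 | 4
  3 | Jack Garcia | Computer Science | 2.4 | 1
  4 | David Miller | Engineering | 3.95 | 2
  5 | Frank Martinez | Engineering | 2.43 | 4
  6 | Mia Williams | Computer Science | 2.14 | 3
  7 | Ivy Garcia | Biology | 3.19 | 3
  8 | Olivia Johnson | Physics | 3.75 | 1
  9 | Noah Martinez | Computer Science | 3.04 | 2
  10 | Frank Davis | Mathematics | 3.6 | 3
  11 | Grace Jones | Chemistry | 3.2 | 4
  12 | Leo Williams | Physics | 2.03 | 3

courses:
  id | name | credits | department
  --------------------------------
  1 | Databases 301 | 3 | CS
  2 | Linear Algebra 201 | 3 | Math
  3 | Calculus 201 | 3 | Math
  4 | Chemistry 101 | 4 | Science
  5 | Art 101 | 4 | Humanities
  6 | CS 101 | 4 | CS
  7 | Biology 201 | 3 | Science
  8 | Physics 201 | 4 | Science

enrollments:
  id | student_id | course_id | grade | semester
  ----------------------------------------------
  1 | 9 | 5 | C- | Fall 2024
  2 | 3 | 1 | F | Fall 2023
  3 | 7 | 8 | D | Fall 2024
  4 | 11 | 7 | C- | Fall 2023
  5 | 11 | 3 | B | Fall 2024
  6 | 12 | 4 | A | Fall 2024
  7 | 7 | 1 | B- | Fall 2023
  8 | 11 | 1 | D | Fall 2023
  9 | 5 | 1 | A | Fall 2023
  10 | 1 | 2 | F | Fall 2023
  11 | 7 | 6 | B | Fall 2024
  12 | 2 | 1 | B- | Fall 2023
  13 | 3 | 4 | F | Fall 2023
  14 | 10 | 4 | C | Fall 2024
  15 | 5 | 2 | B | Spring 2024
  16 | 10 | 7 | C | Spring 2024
SELECT DISTINCT semester FROM enrollments

Execution result:
semester
Fall 2024
Fall 2023
Spring 2024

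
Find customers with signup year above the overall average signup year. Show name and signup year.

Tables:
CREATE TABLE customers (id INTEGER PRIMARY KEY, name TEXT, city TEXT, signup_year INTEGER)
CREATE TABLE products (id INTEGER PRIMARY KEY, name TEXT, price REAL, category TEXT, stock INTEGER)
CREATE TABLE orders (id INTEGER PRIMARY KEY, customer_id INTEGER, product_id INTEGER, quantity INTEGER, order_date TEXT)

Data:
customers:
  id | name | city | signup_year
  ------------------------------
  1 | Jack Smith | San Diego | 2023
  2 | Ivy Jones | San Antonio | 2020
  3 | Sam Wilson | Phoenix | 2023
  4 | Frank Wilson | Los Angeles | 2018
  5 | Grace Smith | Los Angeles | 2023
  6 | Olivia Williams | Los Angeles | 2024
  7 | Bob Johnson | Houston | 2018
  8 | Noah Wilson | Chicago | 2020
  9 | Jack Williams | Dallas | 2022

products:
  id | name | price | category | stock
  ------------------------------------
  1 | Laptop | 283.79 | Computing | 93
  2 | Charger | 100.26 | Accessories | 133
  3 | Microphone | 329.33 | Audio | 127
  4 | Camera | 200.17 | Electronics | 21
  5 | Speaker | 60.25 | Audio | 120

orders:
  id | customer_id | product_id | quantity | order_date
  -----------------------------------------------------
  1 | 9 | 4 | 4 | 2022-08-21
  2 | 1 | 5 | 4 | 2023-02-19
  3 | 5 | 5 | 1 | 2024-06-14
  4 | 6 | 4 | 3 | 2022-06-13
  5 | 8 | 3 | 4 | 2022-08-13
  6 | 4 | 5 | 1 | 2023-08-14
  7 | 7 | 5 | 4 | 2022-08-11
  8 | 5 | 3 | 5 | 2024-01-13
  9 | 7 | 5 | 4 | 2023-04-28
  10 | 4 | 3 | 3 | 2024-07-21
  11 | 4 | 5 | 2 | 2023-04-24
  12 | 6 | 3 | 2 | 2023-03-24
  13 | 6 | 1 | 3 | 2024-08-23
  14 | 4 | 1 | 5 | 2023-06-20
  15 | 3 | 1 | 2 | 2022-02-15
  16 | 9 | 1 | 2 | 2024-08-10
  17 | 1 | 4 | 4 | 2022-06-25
SELECT name, signup_year FROM customers WHERE signup_year > (SELECT AVG(signup_year) FROM customers)

Execution result:
name | signup_year
Jack Smith | 2023
Sam Wilson | 2023
Grace Smith | 2023
Olivia Williams | 2024
Jack Williams | 2022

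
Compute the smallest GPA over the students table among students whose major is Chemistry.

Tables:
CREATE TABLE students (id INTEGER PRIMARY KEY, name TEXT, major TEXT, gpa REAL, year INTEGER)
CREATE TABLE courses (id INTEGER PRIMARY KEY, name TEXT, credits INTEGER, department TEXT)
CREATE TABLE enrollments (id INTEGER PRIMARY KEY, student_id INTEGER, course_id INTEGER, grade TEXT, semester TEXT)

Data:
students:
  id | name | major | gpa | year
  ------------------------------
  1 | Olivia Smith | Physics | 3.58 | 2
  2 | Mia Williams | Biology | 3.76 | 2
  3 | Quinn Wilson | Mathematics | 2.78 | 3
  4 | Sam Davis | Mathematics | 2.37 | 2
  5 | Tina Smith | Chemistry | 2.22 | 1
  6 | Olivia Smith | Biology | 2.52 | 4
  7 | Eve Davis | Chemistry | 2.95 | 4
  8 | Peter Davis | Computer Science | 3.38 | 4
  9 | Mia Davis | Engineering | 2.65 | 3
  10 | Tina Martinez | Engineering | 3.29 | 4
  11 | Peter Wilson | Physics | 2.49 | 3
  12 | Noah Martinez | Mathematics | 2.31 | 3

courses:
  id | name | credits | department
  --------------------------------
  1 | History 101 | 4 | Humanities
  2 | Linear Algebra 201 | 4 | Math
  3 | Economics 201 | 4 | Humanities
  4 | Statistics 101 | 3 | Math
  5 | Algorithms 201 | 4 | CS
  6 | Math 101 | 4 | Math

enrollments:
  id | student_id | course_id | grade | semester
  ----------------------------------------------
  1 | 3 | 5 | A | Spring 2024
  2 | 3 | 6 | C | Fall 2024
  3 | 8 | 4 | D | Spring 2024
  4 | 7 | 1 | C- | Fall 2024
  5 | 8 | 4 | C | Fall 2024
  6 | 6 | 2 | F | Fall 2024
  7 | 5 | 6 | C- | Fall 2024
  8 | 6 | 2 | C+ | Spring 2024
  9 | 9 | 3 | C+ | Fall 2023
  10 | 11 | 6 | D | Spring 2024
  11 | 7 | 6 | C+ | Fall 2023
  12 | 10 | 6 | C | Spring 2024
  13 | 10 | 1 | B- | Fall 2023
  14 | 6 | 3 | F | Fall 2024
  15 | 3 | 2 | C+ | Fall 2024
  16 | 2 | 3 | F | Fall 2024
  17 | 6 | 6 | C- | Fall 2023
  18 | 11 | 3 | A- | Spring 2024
SELECT MIN(gpa) FROM students WHERE major = 'Chemistry'

Execution result:
2.22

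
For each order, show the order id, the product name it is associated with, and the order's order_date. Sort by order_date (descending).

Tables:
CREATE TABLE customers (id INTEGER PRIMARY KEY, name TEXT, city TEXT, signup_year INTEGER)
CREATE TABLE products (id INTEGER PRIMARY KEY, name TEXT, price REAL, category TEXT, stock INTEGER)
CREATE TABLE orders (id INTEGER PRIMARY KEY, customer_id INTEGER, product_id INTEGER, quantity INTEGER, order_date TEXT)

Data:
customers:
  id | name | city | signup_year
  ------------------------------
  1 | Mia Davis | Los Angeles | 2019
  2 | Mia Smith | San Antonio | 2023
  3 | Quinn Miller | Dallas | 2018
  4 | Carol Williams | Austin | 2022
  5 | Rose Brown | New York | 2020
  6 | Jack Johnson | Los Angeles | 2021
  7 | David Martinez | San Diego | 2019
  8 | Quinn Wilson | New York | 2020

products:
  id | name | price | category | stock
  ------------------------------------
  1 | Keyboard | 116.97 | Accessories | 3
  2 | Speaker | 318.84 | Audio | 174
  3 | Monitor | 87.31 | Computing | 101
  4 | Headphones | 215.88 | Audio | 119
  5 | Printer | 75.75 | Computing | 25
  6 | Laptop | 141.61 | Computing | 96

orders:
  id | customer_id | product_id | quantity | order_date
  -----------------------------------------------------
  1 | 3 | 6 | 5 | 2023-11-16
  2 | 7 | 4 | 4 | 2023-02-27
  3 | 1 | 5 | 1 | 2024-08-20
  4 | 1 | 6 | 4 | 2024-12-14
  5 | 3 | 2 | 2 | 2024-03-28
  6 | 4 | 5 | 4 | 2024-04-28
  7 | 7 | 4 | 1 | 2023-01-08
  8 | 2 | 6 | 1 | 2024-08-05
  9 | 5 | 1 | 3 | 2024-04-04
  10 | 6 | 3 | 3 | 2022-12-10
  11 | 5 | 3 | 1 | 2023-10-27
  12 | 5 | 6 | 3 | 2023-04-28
SELECT c.id, p.name AS product, c.order_date FROM orders c JOIN products p ON c.product_id = p.id ORDER BY c.order_date DESC

Execution result:
id | product | order_date
4 | Laptop | 2024-12-14
3 | Printer | 2024-08-20
8 | Laptop | 2024-08-05
6 | Printer | 2024-04-28
9 | Keyboard | 2024-04-04
5 | Speaker | 2024-03-28
1 | Laptop | 2023-11-16
11 | Monitor | 2023-10-27
12 | Laptop | 2023-04-28
2 | Headphones | 2023-02-27
7 | Headphones | 2023-01-08
10 | Monitor | 2022-12-10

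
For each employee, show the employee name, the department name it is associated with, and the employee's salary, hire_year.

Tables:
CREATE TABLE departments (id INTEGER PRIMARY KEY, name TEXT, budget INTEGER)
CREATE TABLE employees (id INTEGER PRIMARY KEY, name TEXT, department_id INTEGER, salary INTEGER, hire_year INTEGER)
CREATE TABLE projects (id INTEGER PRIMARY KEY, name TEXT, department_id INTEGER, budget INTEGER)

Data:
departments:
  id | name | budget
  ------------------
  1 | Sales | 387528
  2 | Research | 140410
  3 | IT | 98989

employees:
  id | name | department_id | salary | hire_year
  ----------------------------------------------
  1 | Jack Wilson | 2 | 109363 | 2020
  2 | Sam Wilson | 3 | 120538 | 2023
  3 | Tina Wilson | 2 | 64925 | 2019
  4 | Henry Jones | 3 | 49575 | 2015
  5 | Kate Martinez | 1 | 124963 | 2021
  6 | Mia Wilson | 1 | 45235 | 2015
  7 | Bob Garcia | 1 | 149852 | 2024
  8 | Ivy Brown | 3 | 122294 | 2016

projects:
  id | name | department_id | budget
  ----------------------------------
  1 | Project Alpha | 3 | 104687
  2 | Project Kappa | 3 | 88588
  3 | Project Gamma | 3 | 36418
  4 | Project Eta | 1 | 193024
SELECT c.name, p.name AS department, c.salary, c.hire_year FROM employees c JOIN departments p ON c.department_id = p.id

Execution result:
name | department | salary | hire_year
Jack Wilson | Research | 109363 | 2020
Sam Wilson | IT | 120538 | 2023
Tina Wilson | Research | 64925 | 2019
Henry Jones | IT | 49575 | 2015
Kate Martinez | Sales | 124963 | 2021
Mia Wilson | Sales | 45235 | 2015
Bob Garcia | Sales | 149852 | 2024
Ivy Brown | IT | 122294 | 2016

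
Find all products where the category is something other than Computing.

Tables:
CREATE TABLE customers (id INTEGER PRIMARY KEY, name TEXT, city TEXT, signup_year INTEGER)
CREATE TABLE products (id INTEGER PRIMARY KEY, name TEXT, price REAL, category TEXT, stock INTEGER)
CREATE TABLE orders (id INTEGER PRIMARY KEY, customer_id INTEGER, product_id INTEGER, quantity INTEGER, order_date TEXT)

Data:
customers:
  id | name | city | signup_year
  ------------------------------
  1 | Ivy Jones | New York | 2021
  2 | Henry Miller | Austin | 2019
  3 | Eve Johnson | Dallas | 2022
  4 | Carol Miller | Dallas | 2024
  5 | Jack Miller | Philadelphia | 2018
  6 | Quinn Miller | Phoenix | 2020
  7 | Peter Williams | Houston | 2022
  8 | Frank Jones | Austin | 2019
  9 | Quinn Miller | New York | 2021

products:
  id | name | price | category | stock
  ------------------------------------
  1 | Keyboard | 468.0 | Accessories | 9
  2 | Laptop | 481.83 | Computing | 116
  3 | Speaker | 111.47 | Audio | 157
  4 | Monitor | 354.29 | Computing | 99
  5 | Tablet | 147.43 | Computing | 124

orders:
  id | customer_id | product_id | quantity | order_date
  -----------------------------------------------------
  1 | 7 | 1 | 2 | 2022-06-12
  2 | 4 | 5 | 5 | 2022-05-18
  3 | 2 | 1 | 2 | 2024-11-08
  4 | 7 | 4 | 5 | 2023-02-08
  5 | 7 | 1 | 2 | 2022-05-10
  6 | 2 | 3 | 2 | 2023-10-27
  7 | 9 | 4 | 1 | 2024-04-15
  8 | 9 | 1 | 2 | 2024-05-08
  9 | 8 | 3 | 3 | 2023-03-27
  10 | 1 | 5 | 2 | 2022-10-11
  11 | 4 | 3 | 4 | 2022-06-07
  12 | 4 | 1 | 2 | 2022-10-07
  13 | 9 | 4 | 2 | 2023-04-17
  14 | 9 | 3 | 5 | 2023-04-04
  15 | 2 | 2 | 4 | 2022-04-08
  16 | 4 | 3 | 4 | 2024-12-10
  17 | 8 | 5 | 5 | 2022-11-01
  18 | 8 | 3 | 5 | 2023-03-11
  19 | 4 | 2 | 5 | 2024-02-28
SELECT name, category FROM products WHERE category <> 'Computing'

Execution result:
name | category
Keyboard | Accessories
Speaker | Audio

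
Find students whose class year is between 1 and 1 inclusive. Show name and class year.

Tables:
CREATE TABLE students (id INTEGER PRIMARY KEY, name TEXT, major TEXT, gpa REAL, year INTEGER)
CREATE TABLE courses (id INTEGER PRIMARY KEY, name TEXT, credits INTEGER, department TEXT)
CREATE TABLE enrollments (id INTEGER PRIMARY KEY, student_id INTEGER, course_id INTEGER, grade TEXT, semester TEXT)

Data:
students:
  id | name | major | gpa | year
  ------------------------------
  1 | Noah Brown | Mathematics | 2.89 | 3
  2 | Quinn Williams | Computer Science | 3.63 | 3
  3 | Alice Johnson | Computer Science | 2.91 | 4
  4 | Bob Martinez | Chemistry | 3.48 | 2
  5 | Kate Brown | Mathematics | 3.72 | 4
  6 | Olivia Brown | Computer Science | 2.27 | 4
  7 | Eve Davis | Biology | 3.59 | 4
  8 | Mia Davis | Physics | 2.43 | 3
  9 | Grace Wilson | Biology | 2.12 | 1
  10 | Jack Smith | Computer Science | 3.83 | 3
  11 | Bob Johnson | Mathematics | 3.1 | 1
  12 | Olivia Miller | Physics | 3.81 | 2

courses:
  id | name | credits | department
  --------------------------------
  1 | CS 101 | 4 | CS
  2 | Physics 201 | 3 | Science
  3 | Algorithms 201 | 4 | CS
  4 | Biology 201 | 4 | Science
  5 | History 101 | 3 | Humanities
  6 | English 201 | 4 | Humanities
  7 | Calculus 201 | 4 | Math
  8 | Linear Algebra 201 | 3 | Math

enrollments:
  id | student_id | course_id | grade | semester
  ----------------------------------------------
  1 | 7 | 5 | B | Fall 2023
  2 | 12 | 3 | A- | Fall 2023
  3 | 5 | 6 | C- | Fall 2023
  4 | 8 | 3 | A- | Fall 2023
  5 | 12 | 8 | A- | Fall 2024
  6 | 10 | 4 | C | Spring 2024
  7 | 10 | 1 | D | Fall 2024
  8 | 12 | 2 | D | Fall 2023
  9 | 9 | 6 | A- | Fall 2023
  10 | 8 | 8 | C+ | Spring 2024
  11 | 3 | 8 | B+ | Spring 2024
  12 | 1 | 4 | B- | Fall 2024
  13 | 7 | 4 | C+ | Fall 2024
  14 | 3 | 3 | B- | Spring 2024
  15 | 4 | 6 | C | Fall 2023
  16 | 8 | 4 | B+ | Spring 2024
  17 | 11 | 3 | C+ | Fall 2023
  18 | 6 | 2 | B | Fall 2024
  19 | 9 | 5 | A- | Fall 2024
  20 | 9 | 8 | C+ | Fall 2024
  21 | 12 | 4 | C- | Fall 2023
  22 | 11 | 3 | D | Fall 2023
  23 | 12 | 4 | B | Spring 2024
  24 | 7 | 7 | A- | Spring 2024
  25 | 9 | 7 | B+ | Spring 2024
SELECT name, year FROM students WHERE year BETWEEN 1 AND 1

Execution result:
name | year
Grace Wilson | 1
Bob Johnson | 1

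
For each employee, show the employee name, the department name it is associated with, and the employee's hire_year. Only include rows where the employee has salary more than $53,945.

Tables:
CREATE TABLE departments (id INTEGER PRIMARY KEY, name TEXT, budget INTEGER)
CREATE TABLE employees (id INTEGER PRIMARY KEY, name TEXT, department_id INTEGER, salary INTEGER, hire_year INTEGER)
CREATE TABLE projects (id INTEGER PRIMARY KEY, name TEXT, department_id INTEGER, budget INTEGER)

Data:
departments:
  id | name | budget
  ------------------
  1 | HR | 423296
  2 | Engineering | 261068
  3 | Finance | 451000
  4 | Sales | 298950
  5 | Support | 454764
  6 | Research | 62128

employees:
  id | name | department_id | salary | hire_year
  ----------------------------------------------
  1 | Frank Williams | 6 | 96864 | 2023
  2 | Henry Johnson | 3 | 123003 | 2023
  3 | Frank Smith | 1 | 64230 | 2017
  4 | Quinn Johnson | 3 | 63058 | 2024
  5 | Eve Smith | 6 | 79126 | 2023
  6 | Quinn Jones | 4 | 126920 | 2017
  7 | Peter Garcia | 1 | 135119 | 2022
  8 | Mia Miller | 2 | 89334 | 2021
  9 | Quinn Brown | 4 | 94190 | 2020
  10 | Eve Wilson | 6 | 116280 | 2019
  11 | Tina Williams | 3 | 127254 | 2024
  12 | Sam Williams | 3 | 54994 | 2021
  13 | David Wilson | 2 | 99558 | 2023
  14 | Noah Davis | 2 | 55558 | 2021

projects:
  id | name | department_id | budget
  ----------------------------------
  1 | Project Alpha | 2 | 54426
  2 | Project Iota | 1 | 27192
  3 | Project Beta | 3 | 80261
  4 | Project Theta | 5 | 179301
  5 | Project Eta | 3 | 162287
SELECT c.name, p.name AS department, c.hire_year FROM employees c JOIN departments p ON c.department_id = p.id WHERE c.salary > 53945

Execution result:
name | department | hire_year
Frank Williams | Research | 2023
Henry Johnson | Finance | 2023
Frank Smith | HR | 2017
Quinn Johnson | Finance | 2024
Eve Smith | Research | 2023
Quinn Jones | Sales | 2017
Peter Garcia | HR | 2022
Mia Miller | Engineering | 2021
Quinn Brown | Sales | 2020
Eve Wilson | Research | 2019
Tina Williams | Finance | 2024
Sam Williams | Finance | 2021
David Wilson | Engineering | 2023
Noah Davis | Engineering | 2021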